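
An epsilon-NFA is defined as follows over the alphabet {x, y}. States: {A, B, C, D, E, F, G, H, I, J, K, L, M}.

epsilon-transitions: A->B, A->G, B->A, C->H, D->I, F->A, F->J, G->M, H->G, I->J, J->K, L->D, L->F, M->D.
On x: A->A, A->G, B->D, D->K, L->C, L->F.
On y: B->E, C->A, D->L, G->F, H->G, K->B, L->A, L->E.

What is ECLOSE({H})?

{D, G, H, I, J, K, M}

Start with {H}.
From H via epsilon: add G.
From G via epsilon: add M.
From M via epsilon: add D.
From D via epsilon: add I.
From I via epsilon: add J.
From J via epsilon: add K.
No new states can be added; the closed set is {D, G, H, I, J, K, M}.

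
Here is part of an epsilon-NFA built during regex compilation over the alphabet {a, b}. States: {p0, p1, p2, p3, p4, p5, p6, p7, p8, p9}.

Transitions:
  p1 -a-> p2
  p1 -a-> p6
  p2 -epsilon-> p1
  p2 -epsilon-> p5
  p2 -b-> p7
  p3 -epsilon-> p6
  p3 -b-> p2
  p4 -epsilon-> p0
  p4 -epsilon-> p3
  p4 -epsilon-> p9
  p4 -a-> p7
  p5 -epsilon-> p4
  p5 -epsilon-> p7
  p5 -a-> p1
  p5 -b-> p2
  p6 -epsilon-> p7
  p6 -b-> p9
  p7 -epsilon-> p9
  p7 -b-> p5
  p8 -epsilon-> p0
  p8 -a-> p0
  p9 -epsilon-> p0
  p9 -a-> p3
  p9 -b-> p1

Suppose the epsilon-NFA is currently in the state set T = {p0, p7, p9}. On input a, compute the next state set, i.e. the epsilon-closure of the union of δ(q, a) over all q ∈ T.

p9 on a → {p3}.
No a-transition from p0, p7.
Union after reading a: {p3}.
Now take the epsilon-closure:
From p3 via epsilon: add p6.
From p6 via epsilon: add p7.
From p7 via epsilon: add p9.
From p9 via epsilon: add p0.
No new states can be added; the closed set is {p0, p3, p6, p7, p9}.

{p0, p3, p6, p7, p9}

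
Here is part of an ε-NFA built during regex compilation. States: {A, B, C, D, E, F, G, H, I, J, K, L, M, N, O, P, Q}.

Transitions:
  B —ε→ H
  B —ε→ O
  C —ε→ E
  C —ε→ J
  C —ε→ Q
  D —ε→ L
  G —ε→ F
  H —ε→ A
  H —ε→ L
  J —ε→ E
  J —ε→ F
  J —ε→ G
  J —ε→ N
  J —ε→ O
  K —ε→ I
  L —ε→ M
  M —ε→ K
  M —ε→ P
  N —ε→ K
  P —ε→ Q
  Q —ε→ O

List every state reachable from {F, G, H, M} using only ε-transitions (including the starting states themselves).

{A, F, G, H, I, K, L, M, O, P, Q}

Start with {F, G, H, M}.
From H via ε: add A, L.
From M via ε: add K, P.
From K via ε: add I.
From P via ε: add Q.
From Q via ε: add O.
No new states can be added; the closed set is {A, F, G, H, I, K, L, M, O, P, Q}.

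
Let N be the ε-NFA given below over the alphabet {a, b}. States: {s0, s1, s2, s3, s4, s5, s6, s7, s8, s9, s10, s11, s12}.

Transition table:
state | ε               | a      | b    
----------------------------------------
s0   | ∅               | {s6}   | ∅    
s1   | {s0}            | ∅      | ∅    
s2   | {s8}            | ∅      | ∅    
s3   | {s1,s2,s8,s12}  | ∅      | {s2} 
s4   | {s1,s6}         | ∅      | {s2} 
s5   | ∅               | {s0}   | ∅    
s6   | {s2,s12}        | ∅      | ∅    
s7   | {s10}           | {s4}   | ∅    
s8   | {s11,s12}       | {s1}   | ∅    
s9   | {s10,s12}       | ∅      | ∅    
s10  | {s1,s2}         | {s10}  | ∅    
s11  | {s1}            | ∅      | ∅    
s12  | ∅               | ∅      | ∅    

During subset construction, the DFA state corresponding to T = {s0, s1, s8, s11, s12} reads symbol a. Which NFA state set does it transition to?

s0 on a → {s6}.
s8 on a → {s1}.
No a-transition from s1, s11, s12.
Union after reading a: {s1, s6}.
Now take the ε-closure:
From s1 via ε: add s0.
From s6 via ε: add s2, s12.
From s2 via ε: add s8.
From s8 via ε: add s11.
No new states can be added; the closed set is {s0, s1, s2, s6, s8, s11, s12}.

{s0, s1, s2, s6, s8, s11, s12}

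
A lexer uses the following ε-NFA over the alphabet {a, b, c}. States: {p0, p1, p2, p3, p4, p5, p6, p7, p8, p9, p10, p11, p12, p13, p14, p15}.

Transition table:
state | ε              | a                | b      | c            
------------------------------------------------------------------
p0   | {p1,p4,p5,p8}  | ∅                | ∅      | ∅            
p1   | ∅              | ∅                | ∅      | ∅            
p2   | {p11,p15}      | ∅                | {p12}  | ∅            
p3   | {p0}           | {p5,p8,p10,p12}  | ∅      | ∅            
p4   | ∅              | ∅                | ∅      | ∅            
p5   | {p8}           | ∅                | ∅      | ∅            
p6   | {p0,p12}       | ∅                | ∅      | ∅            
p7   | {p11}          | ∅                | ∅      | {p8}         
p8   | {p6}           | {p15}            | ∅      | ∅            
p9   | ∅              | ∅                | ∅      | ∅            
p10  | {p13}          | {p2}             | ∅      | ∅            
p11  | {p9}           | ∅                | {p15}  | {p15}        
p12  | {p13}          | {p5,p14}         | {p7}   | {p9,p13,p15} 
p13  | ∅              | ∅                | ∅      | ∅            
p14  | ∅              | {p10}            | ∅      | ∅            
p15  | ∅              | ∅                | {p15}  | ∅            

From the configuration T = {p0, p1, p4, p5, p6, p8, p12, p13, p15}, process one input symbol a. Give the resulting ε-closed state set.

{p0, p1, p4, p5, p6, p8, p12, p13, p14, p15}

p8 on a → {p15}.
p12 on a → {p5, p14}.
No a-transition from p0, p1, p4, p5, p6, p13, p15.
Union after reading a: {p5, p14, p15}.
Now take the ε-closure:
From p5 via ε: add p8.
From p8 via ε: add p6.
From p6 via ε: add p0, p12.
From p0 via ε: add p1, p4.
From p12 via ε: add p13.
No new states can be added; the closed set is {p0, p1, p4, p5, p6, p8, p12, p13, p14, p15}.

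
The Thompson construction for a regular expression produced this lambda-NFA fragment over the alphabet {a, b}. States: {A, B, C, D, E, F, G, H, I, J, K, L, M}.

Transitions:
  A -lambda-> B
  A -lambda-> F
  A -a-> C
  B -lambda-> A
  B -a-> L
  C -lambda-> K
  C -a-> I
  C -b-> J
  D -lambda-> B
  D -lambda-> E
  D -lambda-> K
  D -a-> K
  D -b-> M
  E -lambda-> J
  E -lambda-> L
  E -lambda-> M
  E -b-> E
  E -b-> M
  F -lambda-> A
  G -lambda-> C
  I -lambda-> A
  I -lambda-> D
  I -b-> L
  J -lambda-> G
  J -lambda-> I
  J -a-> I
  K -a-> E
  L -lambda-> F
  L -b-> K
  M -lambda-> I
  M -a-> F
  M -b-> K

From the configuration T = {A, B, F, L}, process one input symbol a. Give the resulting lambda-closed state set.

{A, B, C, F, K, L}

A on a → {C}.
B on a → {L}.
No a-transition from F, L.
Union after reading a: {C, L}.
Now take the lambda-closure:
From C via lambda: add K.
From L via lambda: add F.
From F via lambda: add A.
From A via lambda: add B.
No new states can be added; the closed set is {A, B, C, F, K, L}.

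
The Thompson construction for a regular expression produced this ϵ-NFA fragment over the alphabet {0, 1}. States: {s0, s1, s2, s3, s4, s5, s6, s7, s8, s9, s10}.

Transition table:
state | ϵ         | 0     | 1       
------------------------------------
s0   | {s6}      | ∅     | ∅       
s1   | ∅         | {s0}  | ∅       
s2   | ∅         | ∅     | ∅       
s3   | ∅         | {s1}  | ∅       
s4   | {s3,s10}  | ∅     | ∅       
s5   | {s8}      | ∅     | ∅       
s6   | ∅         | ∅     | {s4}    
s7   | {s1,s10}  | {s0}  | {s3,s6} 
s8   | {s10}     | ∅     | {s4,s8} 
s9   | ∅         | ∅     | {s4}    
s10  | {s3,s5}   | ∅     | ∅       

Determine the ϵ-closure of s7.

Start with {s7}.
From s7 via ϵ: add s1, s10.
From s10 via ϵ: add s3, s5.
From s5 via ϵ: add s8.
No new states can be added; the closed set is {s1, s3, s5, s7, s8, s10}.

{s1, s3, s5, s7, s8, s10}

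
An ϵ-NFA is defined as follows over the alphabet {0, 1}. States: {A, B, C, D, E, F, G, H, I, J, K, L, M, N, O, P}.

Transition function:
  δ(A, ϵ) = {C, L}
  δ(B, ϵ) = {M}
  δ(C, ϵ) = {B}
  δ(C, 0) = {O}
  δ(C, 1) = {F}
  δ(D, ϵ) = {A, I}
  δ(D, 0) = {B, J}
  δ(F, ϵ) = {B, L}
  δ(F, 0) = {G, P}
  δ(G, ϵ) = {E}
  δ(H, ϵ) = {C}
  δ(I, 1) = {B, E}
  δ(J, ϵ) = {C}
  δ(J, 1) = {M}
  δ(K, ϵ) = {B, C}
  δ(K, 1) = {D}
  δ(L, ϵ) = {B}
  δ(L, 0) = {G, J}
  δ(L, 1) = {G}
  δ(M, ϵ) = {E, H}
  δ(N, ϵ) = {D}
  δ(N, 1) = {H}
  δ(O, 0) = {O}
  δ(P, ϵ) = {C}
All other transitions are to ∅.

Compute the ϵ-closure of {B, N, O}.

Start with {B, N, O}.
From B via ϵ: add M.
From N via ϵ: add D.
From D via ϵ: add A, I.
From M via ϵ: add E, H.
From A via ϵ: add C, L.
No new states can be added; the closed set is {A, B, C, D, E, H, I, L, M, N, O}.

{A, B, C, D, E, H, I, L, M, N, O}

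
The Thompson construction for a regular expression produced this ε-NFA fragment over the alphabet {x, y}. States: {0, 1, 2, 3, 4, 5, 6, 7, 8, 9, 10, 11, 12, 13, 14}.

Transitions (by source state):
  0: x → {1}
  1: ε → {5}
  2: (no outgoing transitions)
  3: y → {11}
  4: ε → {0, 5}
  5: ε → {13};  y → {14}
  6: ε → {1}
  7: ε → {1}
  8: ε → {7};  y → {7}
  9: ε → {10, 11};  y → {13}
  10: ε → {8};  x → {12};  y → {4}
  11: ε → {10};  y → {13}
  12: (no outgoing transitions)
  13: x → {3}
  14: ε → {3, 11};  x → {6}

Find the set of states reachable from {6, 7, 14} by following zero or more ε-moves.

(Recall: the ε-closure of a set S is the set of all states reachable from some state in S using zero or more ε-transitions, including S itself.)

{1, 3, 5, 6, 7, 8, 10, 11, 13, 14}

Start with {6, 7, 14}.
From 6 via ε: add 1.
From 14 via ε: add 3, 11.
From 1 via ε: add 5.
From 11 via ε: add 10.
From 5 via ε: add 13.
From 10 via ε: add 8.
No new states can be added; the closed set is {1, 3, 5, 6, 7, 8, 10, 11, 13, 14}.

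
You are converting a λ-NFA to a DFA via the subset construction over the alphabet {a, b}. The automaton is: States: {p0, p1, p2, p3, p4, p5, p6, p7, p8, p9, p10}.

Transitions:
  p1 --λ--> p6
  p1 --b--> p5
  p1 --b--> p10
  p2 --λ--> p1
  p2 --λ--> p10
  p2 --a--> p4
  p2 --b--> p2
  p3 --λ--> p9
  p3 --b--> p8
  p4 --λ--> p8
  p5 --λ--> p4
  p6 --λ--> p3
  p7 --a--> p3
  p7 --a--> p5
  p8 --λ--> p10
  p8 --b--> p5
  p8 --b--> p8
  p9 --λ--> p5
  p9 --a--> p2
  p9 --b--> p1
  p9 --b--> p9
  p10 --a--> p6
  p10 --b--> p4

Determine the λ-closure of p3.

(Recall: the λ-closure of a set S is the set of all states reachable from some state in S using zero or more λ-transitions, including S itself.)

Start with {p3}.
From p3 via λ: add p9.
From p9 via λ: add p5.
From p5 via λ: add p4.
From p4 via λ: add p8.
From p8 via λ: add p10.
No new states can be added; the closed set is {p3, p4, p5, p8, p9, p10}.

{p3, p4, p5, p8, p9, p10}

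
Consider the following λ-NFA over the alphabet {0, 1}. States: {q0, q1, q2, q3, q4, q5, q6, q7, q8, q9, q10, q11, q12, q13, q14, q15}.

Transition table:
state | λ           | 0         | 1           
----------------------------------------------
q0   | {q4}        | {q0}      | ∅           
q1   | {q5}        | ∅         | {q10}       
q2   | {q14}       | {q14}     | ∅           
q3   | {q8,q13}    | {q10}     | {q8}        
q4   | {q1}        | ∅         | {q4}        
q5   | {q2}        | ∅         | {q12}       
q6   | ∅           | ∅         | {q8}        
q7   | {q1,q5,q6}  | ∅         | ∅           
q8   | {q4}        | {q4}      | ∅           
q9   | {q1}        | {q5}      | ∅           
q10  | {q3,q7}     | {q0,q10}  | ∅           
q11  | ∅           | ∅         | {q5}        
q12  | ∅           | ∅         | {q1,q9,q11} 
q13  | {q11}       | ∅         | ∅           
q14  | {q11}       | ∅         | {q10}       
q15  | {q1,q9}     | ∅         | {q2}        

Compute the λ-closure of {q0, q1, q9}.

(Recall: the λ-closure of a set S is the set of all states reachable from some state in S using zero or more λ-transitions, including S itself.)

{q0, q1, q2, q4, q5, q9, q11, q14}

Start with {q0, q1, q9}.
From q0 via λ: add q4.
From q1 via λ: add q5.
From q5 via λ: add q2.
From q2 via λ: add q14.
From q14 via λ: add q11.
No new states can be added; the closed set is {q0, q1, q2, q4, q5, q9, q11, q14}.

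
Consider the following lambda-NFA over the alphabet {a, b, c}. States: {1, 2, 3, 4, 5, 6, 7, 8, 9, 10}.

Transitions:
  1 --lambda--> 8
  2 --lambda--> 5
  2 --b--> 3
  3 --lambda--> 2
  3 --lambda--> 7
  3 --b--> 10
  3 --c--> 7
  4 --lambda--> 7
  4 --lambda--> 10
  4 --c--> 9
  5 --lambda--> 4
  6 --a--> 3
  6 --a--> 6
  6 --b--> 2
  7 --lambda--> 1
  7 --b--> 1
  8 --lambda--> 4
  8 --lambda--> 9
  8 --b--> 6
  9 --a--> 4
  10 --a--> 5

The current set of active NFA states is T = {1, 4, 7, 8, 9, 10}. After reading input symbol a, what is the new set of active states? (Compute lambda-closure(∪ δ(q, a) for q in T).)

9 on a → {4}.
10 on a → {5}.
No a-transition from 1, 4, 7, 8.
Union after reading a: {4, 5}.
Now take the lambda-closure:
From 4 via lambda: add 7, 10.
From 7 via lambda: add 1.
From 1 via lambda: add 8.
From 8 via lambda: add 9.
No new states can be added; the closed set is {1, 4, 5, 7, 8, 9, 10}.

{1, 4, 5, 7, 8, 9, 10}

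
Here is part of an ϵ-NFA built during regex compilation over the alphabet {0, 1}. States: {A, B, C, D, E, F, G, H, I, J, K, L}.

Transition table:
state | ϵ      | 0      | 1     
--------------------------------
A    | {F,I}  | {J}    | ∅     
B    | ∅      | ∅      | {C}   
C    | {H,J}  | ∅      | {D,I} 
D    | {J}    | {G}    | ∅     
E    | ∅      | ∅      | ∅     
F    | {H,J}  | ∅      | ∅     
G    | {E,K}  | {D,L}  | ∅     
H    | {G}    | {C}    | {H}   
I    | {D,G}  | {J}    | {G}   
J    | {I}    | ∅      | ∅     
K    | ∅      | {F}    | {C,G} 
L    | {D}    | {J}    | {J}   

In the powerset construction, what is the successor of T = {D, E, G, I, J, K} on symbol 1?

I on 1 → {G}.
K on 1 → {C, G}.
No 1-transition from D, E, G, J.
Union after reading 1: {C, G}.
Now take the ϵ-closure:
From C via ϵ: add H, J.
From G via ϵ: add E, K.
From J via ϵ: add I.
From I via ϵ: add D.
No new states can be added; the closed set is {C, D, E, G, H, I, J, K}.

{C, D, E, G, H, I, J, K}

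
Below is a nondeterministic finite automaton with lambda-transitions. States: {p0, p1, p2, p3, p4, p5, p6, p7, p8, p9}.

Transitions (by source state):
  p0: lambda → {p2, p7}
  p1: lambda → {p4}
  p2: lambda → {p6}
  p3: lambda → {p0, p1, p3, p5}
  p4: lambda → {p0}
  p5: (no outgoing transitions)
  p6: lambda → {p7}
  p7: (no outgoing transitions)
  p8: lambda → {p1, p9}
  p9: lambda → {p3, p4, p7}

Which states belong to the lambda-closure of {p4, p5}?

{p0, p2, p4, p5, p6, p7}

Start with {p4, p5}.
From p4 via lambda: add p0.
From p0 via lambda: add p2, p7.
From p2 via lambda: add p6.
No new states can be added; the closed set is {p0, p2, p4, p5, p6, p7}.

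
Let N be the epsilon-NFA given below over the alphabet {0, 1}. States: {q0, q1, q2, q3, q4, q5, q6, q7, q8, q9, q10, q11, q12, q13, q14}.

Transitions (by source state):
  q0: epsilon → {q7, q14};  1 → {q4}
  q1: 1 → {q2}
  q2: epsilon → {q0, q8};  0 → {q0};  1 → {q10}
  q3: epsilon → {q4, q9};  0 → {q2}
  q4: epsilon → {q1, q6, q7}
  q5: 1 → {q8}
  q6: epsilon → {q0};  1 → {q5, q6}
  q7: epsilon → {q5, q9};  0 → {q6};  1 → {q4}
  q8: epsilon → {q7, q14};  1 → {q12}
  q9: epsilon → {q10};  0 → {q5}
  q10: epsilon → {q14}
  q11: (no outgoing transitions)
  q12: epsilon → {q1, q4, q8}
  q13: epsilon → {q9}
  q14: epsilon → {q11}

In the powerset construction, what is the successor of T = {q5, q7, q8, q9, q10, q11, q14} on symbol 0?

q7 on 0 → {q6}.
q9 on 0 → {q5}.
No 0-transition from q5, q8, q10, q11, q14.
Union after reading 0: {q5, q6}.
Now take the epsilon-closure:
From q6 via epsilon: add q0.
From q0 via epsilon: add q7, q14.
From q7 via epsilon: add q9.
From q14 via epsilon: add q11.
From q9 via epsilon: add q10.
No new states can be added; the closed set is {q0, q5, q6, q7, q9, q10, q11, q14}.

{q0, q5, q6, q7, q9, q10, q11, q14}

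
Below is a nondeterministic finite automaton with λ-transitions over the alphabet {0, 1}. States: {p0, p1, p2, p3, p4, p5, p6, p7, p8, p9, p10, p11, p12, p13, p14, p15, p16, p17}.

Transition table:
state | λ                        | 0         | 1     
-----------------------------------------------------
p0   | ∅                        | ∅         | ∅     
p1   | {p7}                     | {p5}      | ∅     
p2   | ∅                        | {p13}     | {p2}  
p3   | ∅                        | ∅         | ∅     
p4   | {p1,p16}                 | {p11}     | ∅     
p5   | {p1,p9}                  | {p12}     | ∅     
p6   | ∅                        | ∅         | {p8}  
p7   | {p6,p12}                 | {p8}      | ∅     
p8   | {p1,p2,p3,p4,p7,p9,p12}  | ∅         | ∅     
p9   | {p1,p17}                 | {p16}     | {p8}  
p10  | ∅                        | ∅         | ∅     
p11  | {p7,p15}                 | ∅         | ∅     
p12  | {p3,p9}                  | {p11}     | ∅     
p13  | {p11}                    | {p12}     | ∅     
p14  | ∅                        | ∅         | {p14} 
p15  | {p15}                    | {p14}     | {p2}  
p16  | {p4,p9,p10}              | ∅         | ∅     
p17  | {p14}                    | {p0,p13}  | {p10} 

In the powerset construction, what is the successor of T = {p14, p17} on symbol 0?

{p0, p1, p3, p6, p7, p9, p11, p12, p13, p14, p15, p17}

p17 on 0 → {p0, p13}.
No 0-transition from p14.
Union after reading 0: {p0, p13}.
Now take the λ-closure:
From p13 via λ: add p11.
From p11 via λ: add p7, p15.
From p7 via λ: add p6, p12.
From p12 via λ: add p3, p9.
From p9 via λ: add p1, p17.
From p17 via λ: add p14.
No new states can be added; the closed set is {p0, p1, p3, p6, p7, p9, p11, p12, p13, p14, p15, p17}.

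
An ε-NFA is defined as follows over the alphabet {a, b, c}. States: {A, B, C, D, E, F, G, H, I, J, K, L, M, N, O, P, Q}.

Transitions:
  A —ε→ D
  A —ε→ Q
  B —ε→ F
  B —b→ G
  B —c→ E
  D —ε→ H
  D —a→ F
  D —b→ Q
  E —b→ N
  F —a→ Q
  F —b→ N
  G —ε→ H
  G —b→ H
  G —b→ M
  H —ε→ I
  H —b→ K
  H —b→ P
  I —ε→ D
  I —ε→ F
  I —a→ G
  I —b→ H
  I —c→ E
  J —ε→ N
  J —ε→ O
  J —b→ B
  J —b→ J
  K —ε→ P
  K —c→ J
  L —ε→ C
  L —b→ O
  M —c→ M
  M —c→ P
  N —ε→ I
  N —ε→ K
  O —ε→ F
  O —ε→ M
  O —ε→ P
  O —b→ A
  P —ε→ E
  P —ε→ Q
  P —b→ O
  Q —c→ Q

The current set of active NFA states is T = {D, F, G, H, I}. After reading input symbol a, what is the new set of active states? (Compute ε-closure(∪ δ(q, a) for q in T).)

{D, F, G, H, I, Q}

D on a → {F}.
F on a → {Q}.
I on a → {G}.
No a-transition from G, H.
Union after reading a: {F, G, Q}.
Now take the ε-closure:
From G via ε: add H.
From H via ε: add I.
From I via ε: add D.
No new states can be added; the closed set is {D, F, G, H, I, Q}.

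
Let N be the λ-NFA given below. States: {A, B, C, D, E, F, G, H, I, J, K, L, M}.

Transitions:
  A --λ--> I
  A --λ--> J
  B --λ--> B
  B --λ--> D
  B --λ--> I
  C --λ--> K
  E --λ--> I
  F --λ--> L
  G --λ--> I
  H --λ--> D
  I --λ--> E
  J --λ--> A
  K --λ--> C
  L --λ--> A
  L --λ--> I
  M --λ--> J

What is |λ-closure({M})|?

Start with {M}.
From M via λ: add J.
From J via λ: add A.
From A via λ: add I.
From I via λ: add E.
λ-closure = {A, E, I, J, M}, which has 5 states.

5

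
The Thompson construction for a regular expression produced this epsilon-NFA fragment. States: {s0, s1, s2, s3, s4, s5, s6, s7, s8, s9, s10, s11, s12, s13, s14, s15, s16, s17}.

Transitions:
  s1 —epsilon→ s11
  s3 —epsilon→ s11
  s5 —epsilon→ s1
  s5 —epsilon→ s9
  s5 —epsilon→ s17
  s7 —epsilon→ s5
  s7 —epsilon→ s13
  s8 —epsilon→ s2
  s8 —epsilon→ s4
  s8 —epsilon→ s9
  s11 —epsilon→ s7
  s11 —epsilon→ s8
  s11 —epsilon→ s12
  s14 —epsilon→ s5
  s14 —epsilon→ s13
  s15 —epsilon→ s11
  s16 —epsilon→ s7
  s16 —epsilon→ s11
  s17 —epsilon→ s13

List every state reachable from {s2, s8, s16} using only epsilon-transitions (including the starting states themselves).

{s1, s2, s4, s5, s7, s8, s9, s11, s12, s13, s16, s17}

Start with {s2, s8, s16}.
From s8 via epsilon: add s4, s9.
From s16 via epsilon: add s7, s11.
From s7 via epsilon: add s5, s13.
From s11 via epsilon: add s12.
From s5 via epsilon: add s1, s17.
No new states can be added; the closed set is {s1, s2, s4, s5, s7, s8, s9, s11, s12, s13, s16, s17}.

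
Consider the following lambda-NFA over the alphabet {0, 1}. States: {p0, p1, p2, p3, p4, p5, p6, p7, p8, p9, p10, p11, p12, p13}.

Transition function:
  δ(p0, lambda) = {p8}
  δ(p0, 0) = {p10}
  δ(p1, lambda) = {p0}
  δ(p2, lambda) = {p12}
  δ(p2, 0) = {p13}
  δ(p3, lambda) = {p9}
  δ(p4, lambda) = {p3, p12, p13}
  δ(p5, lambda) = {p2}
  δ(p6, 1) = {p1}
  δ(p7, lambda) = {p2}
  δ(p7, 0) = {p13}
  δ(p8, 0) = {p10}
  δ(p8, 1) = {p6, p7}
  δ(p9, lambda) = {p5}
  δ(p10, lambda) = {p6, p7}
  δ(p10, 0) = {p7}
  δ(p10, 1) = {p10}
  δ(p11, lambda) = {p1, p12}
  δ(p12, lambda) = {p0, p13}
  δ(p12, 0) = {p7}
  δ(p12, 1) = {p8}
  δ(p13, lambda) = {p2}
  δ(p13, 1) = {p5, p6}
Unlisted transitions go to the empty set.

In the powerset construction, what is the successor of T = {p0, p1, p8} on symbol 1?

{p0, p2, p6, p7, p8, p12, p13}

p8 on 1 → {p6, p7}.
No 1-transition from p0, p1.
Union after reading 1: {p6, p7}.
Now take the lambda-closure:
From p7 via lambda: add p2.
From p2 via lambda: add p12.
From p12 via lambda: add p0, p13.
From p0 via lambda: add p8.
No new states can be added; the closed set is {p0, p2, p6, p7, p8, p12, p13}.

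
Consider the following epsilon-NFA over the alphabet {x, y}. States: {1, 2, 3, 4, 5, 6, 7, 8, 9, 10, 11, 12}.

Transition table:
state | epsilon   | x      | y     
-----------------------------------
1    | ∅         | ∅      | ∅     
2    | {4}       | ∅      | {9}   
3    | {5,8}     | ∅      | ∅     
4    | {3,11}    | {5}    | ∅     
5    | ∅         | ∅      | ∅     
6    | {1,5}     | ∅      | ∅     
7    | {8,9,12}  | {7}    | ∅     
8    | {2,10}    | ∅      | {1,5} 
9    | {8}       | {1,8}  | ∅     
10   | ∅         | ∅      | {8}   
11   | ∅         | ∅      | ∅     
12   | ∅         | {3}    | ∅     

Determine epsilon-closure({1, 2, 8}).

{1, 2, 3, 4, 5, 8, 10, 11}

Start with {1, 2, 8}.
From 2 via epsilon: add 4.
From 8 via epsilon: add 10.
From 4 via epsilon: add 3, 11.
From 3 via epsilon: add 5.
No new states can be added; the closed set is {1, 2, 3, 4, 5, 8, 10, 11}.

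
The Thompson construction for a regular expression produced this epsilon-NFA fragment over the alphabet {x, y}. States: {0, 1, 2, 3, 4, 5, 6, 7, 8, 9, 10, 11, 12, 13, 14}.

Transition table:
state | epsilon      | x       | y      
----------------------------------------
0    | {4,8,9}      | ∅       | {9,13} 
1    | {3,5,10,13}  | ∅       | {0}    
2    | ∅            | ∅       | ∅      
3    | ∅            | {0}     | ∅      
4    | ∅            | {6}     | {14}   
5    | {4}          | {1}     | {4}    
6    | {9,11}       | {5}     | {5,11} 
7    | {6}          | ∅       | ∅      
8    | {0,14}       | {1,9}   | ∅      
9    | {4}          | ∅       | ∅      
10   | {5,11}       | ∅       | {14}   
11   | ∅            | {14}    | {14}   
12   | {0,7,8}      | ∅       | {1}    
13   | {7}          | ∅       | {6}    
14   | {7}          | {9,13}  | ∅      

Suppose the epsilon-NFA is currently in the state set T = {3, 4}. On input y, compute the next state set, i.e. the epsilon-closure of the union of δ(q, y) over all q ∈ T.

{4, 6, 7, 9, 11, 14}

4 on y → {14}.
No y-transition from 3.
Union after reading y: {14}.
Now take the epsilon-closure:
From 14 via epsilon: add 7.
From 7 via epsilon: add 6.
From 6 via epsilon: add 9, 11.
From 9 via epsilon: add 4.
No new states can be added; the closed set is {4, 6, 7, 9, 11, 14}.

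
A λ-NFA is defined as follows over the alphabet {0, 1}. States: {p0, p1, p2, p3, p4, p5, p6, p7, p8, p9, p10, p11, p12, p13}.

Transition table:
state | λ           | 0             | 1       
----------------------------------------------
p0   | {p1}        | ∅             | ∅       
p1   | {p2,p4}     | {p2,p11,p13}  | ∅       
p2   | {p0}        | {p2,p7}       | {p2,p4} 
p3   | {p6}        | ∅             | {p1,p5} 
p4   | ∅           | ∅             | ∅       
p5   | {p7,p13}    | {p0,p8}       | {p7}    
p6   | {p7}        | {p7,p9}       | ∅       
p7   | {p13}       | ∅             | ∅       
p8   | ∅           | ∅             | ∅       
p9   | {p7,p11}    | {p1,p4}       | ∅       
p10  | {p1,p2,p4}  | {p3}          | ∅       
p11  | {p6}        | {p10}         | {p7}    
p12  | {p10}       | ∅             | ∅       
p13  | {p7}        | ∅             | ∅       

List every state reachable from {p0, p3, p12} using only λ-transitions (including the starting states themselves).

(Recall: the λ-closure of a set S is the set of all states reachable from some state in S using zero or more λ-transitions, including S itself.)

Start with {p0, p3, p12}.
From p0 via λ: add p1.
From p3 via λ: add p6.
From p12 via λ: add p10.
From p1 via λ: add p2, p4.
From p6 via λ: add p7.
From p7 via λ: add p13.
No new states can be added; the closed set is {p0, p1, p2, p3, p4, p6, p7, p10, p12, p13}.

{p0, p1, p2, p3, p4, p6, p7, p10, p12, p13}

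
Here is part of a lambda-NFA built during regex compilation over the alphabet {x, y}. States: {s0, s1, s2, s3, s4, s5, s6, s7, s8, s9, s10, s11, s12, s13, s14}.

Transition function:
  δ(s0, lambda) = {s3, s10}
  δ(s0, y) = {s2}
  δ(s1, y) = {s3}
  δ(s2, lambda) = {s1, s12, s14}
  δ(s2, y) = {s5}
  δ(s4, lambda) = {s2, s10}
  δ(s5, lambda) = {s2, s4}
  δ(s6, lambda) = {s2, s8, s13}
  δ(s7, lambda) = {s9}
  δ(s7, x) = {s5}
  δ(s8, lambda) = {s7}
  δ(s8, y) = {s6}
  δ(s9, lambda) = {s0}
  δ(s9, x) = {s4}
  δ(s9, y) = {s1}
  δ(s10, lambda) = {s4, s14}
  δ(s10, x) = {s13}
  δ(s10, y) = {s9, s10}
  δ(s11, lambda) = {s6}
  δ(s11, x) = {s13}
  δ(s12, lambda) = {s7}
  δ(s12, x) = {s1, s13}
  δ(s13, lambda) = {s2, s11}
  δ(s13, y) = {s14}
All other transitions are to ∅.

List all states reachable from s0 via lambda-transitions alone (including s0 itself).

{s0, s1, s2, s3, s4, s7, s9, s10, s12, s14}

Start with {s0}.
From s0 via lambda: add s3, s10.
From s10 via lambda: add s4, s14.
From s4 via lambda: add s2.
From s2 via lambda: add s1, s12.
From s12 via lambda: add s7.
From s7 via lambda: add s9.
No new states can be added; the closed set is {s0, s1, s2, s3, s4, s7, s9, s10, s12, s14}.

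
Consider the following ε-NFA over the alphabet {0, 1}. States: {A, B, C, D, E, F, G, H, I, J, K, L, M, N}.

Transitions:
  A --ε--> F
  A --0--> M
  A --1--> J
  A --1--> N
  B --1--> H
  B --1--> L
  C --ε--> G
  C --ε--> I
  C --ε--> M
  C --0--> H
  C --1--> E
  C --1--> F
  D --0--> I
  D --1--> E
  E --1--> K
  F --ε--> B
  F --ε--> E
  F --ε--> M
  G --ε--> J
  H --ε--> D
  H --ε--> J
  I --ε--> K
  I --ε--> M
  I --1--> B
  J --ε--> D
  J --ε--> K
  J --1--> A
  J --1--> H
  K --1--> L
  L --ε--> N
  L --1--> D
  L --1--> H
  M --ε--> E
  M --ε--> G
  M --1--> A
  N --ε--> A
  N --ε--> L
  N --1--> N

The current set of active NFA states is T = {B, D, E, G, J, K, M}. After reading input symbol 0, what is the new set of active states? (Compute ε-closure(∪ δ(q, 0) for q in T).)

{D, E, G, I, J, K, M}

D on 0 → {I}.
No 0-transition from B, E, G, J, K, M.
Union after reading 0: {I}.
Now take the ε-closure:
From I via ε: add K, M.
From M via ε: add E, G.
From G via ε: add J.
From J via ε: add D.
No new states can be added; the closed set is {D, E, G, I, J, K, M}.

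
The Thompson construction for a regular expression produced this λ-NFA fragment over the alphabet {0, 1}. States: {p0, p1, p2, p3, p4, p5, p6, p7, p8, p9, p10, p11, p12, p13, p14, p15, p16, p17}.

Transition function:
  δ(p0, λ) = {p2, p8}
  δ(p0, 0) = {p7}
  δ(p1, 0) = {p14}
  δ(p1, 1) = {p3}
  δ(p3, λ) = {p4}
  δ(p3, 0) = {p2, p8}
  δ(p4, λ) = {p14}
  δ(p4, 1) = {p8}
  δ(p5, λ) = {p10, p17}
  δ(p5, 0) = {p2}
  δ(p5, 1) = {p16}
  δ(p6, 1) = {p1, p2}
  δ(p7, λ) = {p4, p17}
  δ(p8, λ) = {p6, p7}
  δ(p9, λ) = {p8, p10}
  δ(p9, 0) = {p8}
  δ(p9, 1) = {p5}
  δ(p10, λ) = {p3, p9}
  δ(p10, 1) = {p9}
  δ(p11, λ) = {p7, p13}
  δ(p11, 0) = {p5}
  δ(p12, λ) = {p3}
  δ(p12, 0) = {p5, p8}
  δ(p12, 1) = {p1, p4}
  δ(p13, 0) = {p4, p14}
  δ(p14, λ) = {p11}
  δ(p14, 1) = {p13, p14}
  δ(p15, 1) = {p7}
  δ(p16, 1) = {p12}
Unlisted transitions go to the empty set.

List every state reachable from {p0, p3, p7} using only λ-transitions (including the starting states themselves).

{p0, p2, p3, p4, p6, p7, p8, p11, p13, p14, p17}

Start with {p0, p3, p7}.
From p0 via λ: add p2, p8.
From p3 via λ: add p4.
From p7 via λ: add p17.
From p4 via λ: add p14.
From p8 via λ: add p6.
From p14 via λ: add p11.
From p11 via λ: add p13.
No new states can be added; the closed set is {p0, p2, p3, p4, p6, p7, p8, p11, p13, p14, p17}.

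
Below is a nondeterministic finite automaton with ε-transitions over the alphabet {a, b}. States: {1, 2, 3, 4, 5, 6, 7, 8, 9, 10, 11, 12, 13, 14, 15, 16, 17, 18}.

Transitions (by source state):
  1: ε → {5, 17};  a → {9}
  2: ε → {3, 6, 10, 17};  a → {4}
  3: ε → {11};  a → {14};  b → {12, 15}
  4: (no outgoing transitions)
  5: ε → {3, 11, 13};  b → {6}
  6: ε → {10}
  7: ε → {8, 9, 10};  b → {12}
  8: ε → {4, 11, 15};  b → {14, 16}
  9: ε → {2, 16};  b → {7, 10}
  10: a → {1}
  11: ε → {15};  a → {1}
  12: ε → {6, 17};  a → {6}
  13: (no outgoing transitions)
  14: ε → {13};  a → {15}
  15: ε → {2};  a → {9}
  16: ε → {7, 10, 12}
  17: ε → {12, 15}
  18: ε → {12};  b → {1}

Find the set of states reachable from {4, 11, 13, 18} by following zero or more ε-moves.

{2, 3, 4, 6, 10, 11, 12, 13, 15, 17, 18}

Start with {4, 11, 13, 18}.
From 11 via ε: add 15.
From 18 via ε: add 12.
From 12 via ε: add 6, 17.
From 15 via ε: add 2.
From 2 via ε: add 3, 10.
No new states can be added; the closed set is {2, 3, 4, 6, 10, 11, 12, 13, 15, 17, 18}.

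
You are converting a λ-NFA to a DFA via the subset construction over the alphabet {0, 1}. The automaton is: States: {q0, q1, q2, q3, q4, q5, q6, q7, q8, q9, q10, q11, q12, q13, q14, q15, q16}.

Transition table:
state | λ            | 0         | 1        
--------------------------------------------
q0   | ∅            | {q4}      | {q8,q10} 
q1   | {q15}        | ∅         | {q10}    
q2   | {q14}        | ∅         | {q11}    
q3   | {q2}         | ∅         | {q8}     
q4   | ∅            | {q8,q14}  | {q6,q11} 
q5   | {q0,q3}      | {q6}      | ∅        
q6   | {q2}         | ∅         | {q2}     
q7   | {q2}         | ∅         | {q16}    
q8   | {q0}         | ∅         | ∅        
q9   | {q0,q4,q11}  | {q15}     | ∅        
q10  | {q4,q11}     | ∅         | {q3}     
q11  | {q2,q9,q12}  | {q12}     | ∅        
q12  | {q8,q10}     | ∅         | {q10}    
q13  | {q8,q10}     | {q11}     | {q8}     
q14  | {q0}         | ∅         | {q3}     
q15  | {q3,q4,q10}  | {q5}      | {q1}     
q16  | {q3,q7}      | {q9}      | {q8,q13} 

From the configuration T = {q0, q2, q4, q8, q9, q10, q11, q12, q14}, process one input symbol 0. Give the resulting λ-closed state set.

q0 on 0 → {q4}.
q4 on 0 → {q8, q14}.
q9 on 0 → {q15}.
q11 on 0 → {q12}.
No 0-transition from q2, q8, q10, q12, q14.
Union after reading 0: {q4, q8, q12, q14, q15}.
Now take the λ-closure:
From q8 via λ: add q0.
From q12 via λ: add q10.
From q15 via λ: add q3.
From q3 via λ: add q2.
From q10 via λ: add q11.
From q11 via λ: add q9.
No new states can be added; the closed set is {q0, q2, q3, q4, q8, q9, q10, q11, q12, q14, q15}.

{q0, q2, q3, q4, q8, q9, q10, q11, q12, q14, q15}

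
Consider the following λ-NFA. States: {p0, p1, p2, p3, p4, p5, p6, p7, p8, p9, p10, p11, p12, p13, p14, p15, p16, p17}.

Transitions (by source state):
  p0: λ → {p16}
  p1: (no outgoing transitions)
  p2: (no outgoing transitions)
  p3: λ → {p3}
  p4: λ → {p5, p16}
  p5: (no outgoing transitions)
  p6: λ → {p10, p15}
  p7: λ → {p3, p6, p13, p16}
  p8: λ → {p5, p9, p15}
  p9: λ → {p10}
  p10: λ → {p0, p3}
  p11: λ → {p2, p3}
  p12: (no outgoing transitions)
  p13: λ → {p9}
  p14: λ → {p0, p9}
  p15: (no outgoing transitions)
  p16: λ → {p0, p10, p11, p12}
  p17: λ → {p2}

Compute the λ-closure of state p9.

{p0, p2, p3, p9, p10, p11, p12, p16}

Start with {p9}.
From p9 via λ: add p10.
From p10 via λ: add p0, p3.
From p0 via λ: add p16.
From p16 via λ: add p11, p12.
From p11 via λ: add p2.
No new states can be added; the closed set is {p0, p2, p3, p9, p10, p11, p12, p16}.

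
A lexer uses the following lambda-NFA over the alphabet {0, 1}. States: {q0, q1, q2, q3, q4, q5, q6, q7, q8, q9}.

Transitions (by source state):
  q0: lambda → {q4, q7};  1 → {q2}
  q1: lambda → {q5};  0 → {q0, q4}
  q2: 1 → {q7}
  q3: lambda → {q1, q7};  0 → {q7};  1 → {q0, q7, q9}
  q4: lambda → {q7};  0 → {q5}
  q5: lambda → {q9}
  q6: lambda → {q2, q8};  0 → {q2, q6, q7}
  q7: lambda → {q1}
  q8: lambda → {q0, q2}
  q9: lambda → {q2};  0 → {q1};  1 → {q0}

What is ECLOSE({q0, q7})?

Start with {q0, q7}.
From q0 via lambda: add q4.
From q7 via lambda: add q1.
From q1 via lambda: add q5.
From q5 via lambda: add q9.
From q9 via lambda: add q2.
No new states can be added; the closed set is {q0, q1, q2, q4, q5, q7, q9}.

{q0, q1, q2, q4, q5, q7, q9}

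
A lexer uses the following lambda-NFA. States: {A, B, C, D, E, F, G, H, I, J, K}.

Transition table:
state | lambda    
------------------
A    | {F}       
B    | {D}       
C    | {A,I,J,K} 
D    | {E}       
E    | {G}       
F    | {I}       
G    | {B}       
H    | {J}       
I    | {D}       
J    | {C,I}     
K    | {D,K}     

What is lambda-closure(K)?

Start with {K}.
From K via lambda: add D.
From D via lambda: add E.
From E via lambda: add G.
From G via lambda: add B.
No new states can be added; the closed set is {B, D, E, G, K}.

{B, D, E, G, K}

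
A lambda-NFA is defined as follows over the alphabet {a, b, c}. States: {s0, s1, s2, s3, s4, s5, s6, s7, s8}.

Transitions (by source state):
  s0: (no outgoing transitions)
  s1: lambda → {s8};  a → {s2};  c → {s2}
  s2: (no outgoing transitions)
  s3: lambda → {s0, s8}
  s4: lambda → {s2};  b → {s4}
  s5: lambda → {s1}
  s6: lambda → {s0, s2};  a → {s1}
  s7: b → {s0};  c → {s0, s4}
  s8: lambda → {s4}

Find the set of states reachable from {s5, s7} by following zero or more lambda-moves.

Start with {s5, s7}.
From s5 via lambda: add s1.
From s1 via lambda: add s8.
From s8 via lambda: add s4.
From s4 via lambda: add s2.
No new states can be added; the closed set is {s1, s2, s4, s5, s7, s8}.

{s1, s2, s4, s5, s7, s8}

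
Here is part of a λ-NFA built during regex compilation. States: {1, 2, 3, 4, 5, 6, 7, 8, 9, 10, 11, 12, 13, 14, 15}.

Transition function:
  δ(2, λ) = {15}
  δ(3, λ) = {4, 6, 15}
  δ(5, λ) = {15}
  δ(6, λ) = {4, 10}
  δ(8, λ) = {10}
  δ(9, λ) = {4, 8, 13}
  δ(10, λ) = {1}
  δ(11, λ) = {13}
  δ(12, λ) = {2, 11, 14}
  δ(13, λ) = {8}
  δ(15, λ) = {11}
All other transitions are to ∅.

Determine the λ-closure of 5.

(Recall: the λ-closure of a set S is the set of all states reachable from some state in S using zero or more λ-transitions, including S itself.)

Start with {5}.
From 5 via λ: add 15.
From 15 via λ: add 11.
From 11 via λ: add 13.
From 13 via λ: add 8.
From 8 via λ: add 10.
From 10 via λ: add 1.
No new states can be added; the closed set is {1, 5, 8, 10, 11, 13, 15}.

{1, 5, 8, 10, 11, 13, 15}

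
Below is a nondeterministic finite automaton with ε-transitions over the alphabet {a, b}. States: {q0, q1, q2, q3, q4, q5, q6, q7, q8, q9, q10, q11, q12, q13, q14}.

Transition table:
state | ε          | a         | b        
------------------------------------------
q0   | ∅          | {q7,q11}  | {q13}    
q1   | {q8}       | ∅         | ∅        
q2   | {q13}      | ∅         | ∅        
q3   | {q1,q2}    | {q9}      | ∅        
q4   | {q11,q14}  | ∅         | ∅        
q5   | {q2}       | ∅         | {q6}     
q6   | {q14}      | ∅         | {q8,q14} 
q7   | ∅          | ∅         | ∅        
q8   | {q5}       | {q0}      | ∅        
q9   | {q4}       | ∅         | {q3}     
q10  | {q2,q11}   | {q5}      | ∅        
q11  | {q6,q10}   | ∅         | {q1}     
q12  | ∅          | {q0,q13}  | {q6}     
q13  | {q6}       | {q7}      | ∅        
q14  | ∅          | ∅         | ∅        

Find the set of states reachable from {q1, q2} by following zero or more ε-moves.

{q1, q2, q5, q6, q8, q13, q14}

Start with {q1, q2}.
From q1 via ε: add q8.
From q2 via ε: add q13.
From q8 via ε: add q5.
From q13 via ε: add q6.
From q6 via ε: add q14.
No new states can be added; the closed set is {q1, q2, q5, q6, q8, q13, q14}.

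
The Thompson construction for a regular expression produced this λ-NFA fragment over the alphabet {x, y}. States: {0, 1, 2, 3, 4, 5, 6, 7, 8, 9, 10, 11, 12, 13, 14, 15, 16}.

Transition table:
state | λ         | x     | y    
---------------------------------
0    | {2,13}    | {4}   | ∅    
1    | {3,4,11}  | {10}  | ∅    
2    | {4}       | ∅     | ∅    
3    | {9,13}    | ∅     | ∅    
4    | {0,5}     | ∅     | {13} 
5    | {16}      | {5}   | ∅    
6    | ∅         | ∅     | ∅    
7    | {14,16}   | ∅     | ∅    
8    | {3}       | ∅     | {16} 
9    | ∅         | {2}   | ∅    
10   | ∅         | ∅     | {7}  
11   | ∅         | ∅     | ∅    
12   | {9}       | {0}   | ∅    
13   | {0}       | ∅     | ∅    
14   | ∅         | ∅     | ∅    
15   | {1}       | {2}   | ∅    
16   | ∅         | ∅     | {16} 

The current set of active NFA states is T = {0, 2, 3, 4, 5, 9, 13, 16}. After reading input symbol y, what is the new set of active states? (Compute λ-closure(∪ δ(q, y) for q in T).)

4 on y → {13}.
16 on y → {16}.
No y-transition from 0, 2, 3, 5, 9, 13.
Union after reading y: {13, 16}.
Now take the λ-closure:
From 13 via λ: add 0.
From 0 via λ: add 2.
From 2 via λ: add 4.
From 4 via λ: add 5.
No new states can be added; the closed set is {0, 2, 4, 5, 13, 16}.

{0, 2, 4, 5, 13, 16}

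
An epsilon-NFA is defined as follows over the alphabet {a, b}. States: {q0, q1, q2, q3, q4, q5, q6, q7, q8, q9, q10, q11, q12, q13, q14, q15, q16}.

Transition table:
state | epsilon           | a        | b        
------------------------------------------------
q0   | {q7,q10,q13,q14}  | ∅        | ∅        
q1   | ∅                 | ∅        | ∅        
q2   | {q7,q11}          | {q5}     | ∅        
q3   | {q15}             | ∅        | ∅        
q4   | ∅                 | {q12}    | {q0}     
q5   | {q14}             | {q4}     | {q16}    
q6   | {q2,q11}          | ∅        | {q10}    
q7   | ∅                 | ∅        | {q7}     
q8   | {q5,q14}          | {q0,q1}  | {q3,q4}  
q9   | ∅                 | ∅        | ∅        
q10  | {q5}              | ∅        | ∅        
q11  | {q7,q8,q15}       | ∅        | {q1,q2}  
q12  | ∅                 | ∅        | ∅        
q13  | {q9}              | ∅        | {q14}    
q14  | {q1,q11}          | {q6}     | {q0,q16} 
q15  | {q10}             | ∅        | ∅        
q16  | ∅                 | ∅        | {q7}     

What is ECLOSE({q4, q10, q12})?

Start with {q4, q10, q12}.
From q10 via epsilon: add q5.
From q5 via epsilon: add q14.
From q14 via epsilon: add q1, q11.
From q11 via epsilon: add q7, q8, q15.
No new states can be added; the closed set is {q1, q4, q5, q7, q8, q10, q11, q12, q14, q15}.

{q1, q4, q5, q7, q8, q10, q11, q12, q14, q15}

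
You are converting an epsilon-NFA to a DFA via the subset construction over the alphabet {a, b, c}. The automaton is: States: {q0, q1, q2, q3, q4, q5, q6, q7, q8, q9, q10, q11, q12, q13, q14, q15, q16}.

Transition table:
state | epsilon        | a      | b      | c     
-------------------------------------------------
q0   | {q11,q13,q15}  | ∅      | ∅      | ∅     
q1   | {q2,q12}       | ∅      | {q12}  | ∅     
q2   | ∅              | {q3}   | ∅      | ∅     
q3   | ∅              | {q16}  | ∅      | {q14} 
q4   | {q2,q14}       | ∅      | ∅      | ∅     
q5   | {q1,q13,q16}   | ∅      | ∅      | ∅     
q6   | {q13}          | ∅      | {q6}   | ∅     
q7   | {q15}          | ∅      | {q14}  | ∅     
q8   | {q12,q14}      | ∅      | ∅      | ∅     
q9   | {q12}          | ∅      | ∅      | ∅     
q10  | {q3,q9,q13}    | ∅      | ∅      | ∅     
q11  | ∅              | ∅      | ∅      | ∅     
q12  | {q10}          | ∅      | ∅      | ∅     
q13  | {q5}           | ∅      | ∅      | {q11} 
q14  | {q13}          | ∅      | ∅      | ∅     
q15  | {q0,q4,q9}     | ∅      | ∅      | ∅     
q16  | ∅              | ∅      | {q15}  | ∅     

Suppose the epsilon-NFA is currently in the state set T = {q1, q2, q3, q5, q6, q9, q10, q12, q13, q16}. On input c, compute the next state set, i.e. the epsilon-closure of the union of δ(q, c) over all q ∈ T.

q3 on c → {q14}.
q13 on c → {q11}.
No c-transition from q1, q2, q5, q6, q9, q10, q12, q16.
Union after reading c: {q11, q14}.
Now take the epsilon-closure:
From q14 via epsilon: add q13.
From q13 via epsilon: add q5.
From q5 via epsilon: add q1, q16.
From q1 via epsilon: add q2, q12.
From q12 via epsilon: add q10.
From q10 via epsilon: add q3, q9.
No new states can be added; the closed set is {q1, q2, q3, q5, q9, q10, q11, q12, q13, q14, q16}.

{q1, q2, q3, q5, q9, q10, q11, q12, q13, q14, q16}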